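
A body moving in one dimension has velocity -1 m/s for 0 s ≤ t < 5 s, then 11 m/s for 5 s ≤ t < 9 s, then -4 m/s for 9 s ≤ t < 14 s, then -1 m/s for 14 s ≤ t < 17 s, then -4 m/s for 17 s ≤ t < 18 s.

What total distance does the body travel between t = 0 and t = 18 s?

Total distance travelled is ∫|v| dt — sum the magnitudes of each area piece.
0–5 s: |-1| × 5 = 5 m
5–9 s: |11| × 4 = 44 m
9–14 s: |-4| × 5 = 20 m
14–17 s: |-1| × 3 = 3 m
17–18 s: |-4| × 1 = 4 m
Total distance = 76 m

76 m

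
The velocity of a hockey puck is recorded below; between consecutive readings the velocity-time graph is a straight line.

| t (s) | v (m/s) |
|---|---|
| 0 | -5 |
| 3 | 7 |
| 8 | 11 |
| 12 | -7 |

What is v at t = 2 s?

3 m/s

On 0–3 s the graph is linear from -5 to 7 m/s: v(2) = -5 + (7 − -5)·(2 − 0)/(3 − 0) = 3 m/s.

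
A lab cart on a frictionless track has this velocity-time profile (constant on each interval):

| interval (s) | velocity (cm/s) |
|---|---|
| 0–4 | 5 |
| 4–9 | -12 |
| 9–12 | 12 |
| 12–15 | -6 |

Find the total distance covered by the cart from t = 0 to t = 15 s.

134 cm

Total distance travelled is ∫|v| dt — sum the magnitudes of each area piece.
0–4 s: |5| × 4 = 20 cm
4–9 s: |-12| × 5 = 60 cm
9–12 s: |12| × 3 = 36 cm
12–15 s: |-6| × 3 = 18 cm
Total distance = 134 cm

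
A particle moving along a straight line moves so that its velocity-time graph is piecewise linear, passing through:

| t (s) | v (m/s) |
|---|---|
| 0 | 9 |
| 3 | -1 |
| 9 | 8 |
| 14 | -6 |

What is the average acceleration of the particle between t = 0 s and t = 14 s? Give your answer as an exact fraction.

Average acceleration = Δv/Δt = (-6 − 9)/(14 − 0) = -15/14 m/s².

-15/14 m/s²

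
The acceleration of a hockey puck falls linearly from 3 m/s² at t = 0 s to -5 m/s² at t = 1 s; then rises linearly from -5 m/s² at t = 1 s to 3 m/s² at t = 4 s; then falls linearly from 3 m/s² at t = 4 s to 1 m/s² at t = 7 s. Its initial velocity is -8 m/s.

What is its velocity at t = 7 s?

-6 m/s

Δv equals the area under the a-t graph; then v = v₀ + Δv.
0–1 s: ½(3 + -5)(1) = -1 m/s
1–4 s: ½(-5 + 3)(3) = -3 m/s
4–7 s: ½(3 + 1)(3) = 6 m/s
Δv = 2 m/s, so v(7) = -8 + (2) = -6 m/s.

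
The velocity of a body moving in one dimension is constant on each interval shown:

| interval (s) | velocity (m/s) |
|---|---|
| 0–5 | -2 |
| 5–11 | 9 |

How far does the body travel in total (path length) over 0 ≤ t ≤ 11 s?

Total distance travelled is ∫|v| dt — sum the magnitudes of each area piece.
0–5 s: |-2| × 5 = 10 m
5–11 s: |9| × 6 = 54 m
Total distance = 64 m

64 m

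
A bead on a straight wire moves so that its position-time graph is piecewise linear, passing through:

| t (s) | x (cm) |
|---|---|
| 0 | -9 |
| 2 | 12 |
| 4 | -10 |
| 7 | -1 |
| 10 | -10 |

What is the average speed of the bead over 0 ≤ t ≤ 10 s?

6.1 cm/s

Average speed = (total path length)/(elapsed time); on a piecewise-linear x-t graph the path length is Σ|Δx|.
0–2 s: |Δx| = |12 − -9| = 21 cm
2–4 s: |Δx| = |-10 − 12| = 22 cm
4–7 s: |Δx| = |-1 − -10| = 9 cm
7–10 s: |Δx| = |-10 − -1| = 9 cm
Total path = 61 cm; average speed = 61/10 = 6.1 cm/s.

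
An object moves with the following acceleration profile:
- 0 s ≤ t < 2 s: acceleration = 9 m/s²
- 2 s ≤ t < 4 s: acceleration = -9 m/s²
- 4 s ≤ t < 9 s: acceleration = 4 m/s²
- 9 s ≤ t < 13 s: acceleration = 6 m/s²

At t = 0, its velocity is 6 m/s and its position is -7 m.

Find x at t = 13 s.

On each constant-a segment, Δv = aΔt and Δx = v₀Δt + ½aΔt²; chain segment to segment.
0–2 s: v starts 6 m/s; Δx = 6·2 + ½·9·2² = 30 m; v ends 24 m/s.
2–4 s: v starts 24 m/s; Δx = 24·2 + ½·-9·2² = 30 m; v ends 6 m/s.
4–9 s: v starts 6 m/s; Δx = 6·5 + ½·4·5² = 80 m; v ends 26 m/s.
9–13 s: v starts 26 m/s; Δx = 26·4 + ½·6·4² = 152 m; v ends 50 m/s.
x(13) = -7 + Σ Δx = 285 m.

285 m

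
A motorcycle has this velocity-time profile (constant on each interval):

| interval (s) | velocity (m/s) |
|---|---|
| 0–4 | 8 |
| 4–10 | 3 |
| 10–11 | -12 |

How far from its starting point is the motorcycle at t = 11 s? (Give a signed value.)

Net displacement equals the area under the velocity-time graph (areas below the axis count negative).
0–4 s: 8 × 4 = 32 m
4–10 s: 3 × 6 = 18 m
10–11 s: -12 × 1 = -12 m
Net displacement = 38 m

38 m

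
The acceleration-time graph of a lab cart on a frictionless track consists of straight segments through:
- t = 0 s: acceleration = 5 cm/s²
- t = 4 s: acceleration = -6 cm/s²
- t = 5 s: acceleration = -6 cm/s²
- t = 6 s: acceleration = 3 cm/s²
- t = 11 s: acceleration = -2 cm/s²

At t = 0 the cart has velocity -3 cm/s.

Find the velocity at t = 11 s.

Δv equals the area under the a-t graph; then v = v₀ + Δv.
0–4 s: ½(5 + -6)(4) = -2 cm/s
4–5 s: -6 × 1 = -6 cm/s
5–6 s: ½(-6 + 3)(1) = -1.5 cm/s
6–11 s: ½(3 + -2)(5) = 2.5 cm/s
Δv = -7 cm/s, so v(11) = -3 + (-7) = -10 cm/s.

-10 cm/s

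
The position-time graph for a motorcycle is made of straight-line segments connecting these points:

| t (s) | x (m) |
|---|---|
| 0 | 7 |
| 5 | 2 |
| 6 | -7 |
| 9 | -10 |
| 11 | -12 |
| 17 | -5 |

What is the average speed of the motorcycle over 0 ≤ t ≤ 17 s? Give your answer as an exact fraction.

26/17 m/s

Average speed = (total path length)/(elapsed time); on a piecewise-linear x-t graph the path length is Σ|Δx|.
0–5 s: |Δx| = |2 − 7| = 5 m
5–6 s: |Δx| = |-7 − 2| = 9 m
6–9 s: |Δx| = |-10 − -7| = 3 m
9–11 s: |Δx| = |-12 − -10| = 2 m
11–17 s: |Δx| = |-5 − -12| = 7 m
Total path = 26 m; average speed = 26/17 = 26/17 m/s.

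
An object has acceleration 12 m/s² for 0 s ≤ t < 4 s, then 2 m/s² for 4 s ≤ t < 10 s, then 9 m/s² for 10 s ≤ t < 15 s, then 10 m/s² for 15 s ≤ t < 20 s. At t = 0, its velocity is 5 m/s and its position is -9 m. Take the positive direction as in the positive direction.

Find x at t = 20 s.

1573.5 m

On each constant-a segment, Δv = aΔt and Δx = v₀Δt + ½aΔt²; chain segment to segment.
0–4 s: v starts 5 m/s; Δx = 5·4 + ½·12·4² = 116 m; v ends 53 m/s.
4–10 s: v starts 53 m/s; Δx = 53·6 + ½·2·6² = 354 m; v ends 65 m/s.
10–15 s: v starts 65 m/s; Δx = 65·5 + ½·9·5² = 437.5 m; v ends 110 m/s.
15–20 s: v starts 110 m/s; Δx = 110·5 + ½·10·5² = 675 m; v ends 160 m/s.
x(20) = -9 + Σ Δx = 1573.5 m.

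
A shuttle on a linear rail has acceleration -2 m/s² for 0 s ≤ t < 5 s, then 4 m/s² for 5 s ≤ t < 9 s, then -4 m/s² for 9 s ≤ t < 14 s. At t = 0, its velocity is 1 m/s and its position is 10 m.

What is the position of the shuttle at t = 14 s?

On each constant-a segment, Δv = aΔt and Δx = v₀Δt + ½aΔt²; chain segment to segment.
0–5 s: v starts 1 m/s; Δx = 1·5 + ½·-2·5² = -20 m; v ends -9 m/s.
5–9 s: v starts -9 m/s; Δx = -9·4 + ½·4·4² = -4 m; v ends 7 m/s.
9–14 s: v starts 7 m/s; Δx = 7·5 + ½·-4·5² = -15 m; v ends -13 m/s.
x(14) = 10 + Σ Δx = -29 m.

-29 m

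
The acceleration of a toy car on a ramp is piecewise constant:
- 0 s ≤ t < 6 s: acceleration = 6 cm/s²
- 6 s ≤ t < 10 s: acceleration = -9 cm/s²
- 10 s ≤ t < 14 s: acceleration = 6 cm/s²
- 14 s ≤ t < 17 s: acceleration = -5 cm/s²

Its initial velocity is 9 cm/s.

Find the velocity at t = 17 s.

Δv equals the area under the a-t graph; then v = v₀ + Δv.
0–6 s: 6 × 6 = 36 cm/s
6–10 s: -9 × 4 = -36 cm/s
10–14 s: 6 × 4 = 24 cm/s
14–17 s: -5 × 3 = -15 cm/s
Δv = 9 cm/s, so v(17) = 9 + (9) = 18 cm/s.

18 cm/s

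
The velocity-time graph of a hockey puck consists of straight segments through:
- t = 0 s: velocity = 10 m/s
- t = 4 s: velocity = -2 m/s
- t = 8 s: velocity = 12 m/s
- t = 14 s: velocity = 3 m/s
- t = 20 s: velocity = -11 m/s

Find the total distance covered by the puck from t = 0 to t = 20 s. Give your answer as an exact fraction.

Total distance travelled is ∫|v| dt — sum the magnitudes of each area piece.
0–4 s: v = 0 at t = 10/3 s; triangle areas 50/3 + 2/3 = 52/3 m
4–8 s: v = 0 at t = 32/7 s; triangle areas 4/7 + 144/7 = 148/7 m
8–14 s: |½(12 + 3)(6)| = 45 m
14–20 s: v = 0 at t = 107/7 s; triangle areas 27/14 + 363/14 = 195/7 m
Total distance = 334/3 m

334/3 m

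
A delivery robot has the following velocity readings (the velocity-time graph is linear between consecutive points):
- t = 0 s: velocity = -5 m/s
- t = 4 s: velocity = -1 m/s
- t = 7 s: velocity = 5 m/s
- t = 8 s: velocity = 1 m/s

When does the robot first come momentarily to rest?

v changes sign on 4–7 s (from -1 to 5); the graph is linear there, so v = 0 at t = 4 + (1)·(7 − 4)/(5 − -1) = 4.5 s.

t = 4.5 s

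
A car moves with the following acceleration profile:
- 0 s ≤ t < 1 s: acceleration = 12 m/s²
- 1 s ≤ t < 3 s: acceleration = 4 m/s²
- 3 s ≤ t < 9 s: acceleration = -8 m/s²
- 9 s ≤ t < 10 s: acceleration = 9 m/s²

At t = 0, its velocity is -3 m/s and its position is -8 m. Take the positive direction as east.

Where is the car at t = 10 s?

-47.5 m

On each constant-a segment, Δv = aΔt and Δx = v₀Δt + ½aΔt²; chain segment to segment.
0–1 s: v starts -3 m/s; Δx = -3·1 + ½·12·1² = 3 m; v ends 9 m/s.
1–3 s: v starts 9 m/s; Δx = 9·2 + ½·4·2² = 26 m; v ends 17 m/s.
3–9 s: v starts 17 m/s; Δx = 17·6 + ½·-8·6² = -42 m; v ends -31 m/s.
9–10 s: v starts -31 m/s; Δx = -31·1 + ½·9·1² = -26.5 m; v ends -22 m/s.
x(10) = -8 + Σ Δx = -47.5 m.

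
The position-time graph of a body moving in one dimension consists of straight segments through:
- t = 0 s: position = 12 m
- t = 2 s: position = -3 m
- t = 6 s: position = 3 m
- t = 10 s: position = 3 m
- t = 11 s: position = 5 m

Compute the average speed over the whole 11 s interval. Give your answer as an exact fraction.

23/11 m/s

Average speed = (total path length)/(elapsed time); on a piecewise-linear x-t graph the path length is Σ|Δx|.
0–2 s: |Δx| = |-3 − 12| = 15 m
2–6 s: |Δx| = |3 − -3| = 6 m
6–10 s: |Δx| = |3 − 3| = 0 m
10–11 s: |Δx| = |5 − 3| = 2 m
Total path = 23 m; average speed = 23/11 = 23/11 m/s.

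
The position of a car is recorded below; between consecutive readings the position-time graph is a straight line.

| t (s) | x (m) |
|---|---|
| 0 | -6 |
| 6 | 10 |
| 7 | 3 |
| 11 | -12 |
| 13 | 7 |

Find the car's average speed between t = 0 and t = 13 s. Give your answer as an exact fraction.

Average speed = (total path length)/(elapsed time); on a piecewise-linear x-t graph the path length is Σ|Δx|.
0–6 s: |Δx| = |10 − -6| = 16 m
6–7 s: |Δx| = |3 − 10| = 7 m
7–11 s: |Δx| = |-12 − 3| = 15 m
11–13 s: |Δx| = |7 − -12| = 19 m
Total path = 57 m; average speed = 57/13 = 57/13 m/s.

57/13 m/s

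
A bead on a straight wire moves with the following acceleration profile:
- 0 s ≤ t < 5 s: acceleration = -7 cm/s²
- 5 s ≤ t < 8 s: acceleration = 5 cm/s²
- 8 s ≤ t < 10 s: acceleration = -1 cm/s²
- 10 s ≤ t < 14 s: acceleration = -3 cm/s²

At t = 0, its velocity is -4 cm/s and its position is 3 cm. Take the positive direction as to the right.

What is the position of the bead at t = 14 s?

On each constant-a segment, Δv = aΔt and Δx = v₀Δt + ½aΔt²; chain segment to segment.
0–5 s: v starts -4 cm/s; Δx = -4·5 + ½·-7·5² = -107.5 cm; v ends -39 cm/s.
5–8 s: v starts -39 cm/s; Δx = -39·3 + ½·5·3² = -94.5 cm; v ends -24 cm/s.
8–10 s: v starts -24 cm/s; Δx = -24·2 + ½·-1·2² = -50 cm; v ends -26 cm/s.
10–14 s: v starts -26 cm/s; Δx = -26·4 + ½·-3·4² = -128 cm; v ends -38 cm/s.
x(14) = 3 + Σ Δx = -377 cm.

-377 cm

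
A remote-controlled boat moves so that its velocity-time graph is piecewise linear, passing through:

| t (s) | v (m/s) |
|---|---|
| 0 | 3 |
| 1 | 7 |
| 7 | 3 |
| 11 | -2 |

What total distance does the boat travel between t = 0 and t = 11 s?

Distance (not displacement) is the total path length: add the absolute areas under v-t.
0–1 s: |½(3 + 7)(1)| = 5 m
1–7 s: |½(7 + 3)(6)| = 30 m
7–11 s: v = 0 at t = 9.4 s; triangle areas 3.6 + 1.6 = 5.2 m
Total distance = 40.2 m

40.2 m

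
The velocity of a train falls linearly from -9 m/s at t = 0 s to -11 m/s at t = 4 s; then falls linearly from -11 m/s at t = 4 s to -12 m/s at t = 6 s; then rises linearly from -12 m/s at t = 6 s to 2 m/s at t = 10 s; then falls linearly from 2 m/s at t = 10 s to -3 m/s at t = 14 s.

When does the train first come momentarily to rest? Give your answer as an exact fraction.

t = 66/7 s

v changes sign on 6–10 s (from -12 to 2); the graph is linear there, so v = 0 at t = 6 + (12)·(10 − 6)/(2 − -12) = 66/7 s.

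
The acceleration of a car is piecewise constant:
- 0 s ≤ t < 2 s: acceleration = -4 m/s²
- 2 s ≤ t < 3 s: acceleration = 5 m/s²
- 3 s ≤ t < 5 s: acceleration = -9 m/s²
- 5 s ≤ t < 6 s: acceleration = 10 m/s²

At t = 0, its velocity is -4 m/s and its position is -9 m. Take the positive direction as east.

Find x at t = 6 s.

On each constant-a segment, Δv = aΔt and Δx = v₀Δt + ½aΔt²; chain segment to segment.
0–2 s: v starts -4 m/s; Δx = -4·2 + ½·-4·2² = -16 m; v ends -12 m/s.
2–3 s: v starts -12 m/s; Δx = -12·1 + ½·5·1² = -9.5 m; v ends -7 m/s.
3–5 s: v starts -7 m/s; Δx = -7·2 + ½·-9·2² = -32 m; v ends -25 m/s.
5–6 s: v starts -25 m/s; Δx = -25·1 + ½·10·1² = -20 m; v ends -15 m/s.
x(6) = -9 + Σ Δx = -86.5 m.

-86.5 m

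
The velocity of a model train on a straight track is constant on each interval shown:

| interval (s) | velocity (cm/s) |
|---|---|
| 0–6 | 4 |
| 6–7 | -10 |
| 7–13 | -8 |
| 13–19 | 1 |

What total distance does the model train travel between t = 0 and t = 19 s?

88 cm

Distance (not displacement) is the total path length: add the absolute areas under v-t.
0–6 s: |4| × 6 = 24 cm
6–7 s: |-10| × 1 = 10 cm
7–13 s: |-8| × 6 = 48 cm
13–19 s: |1| × 6 = 6 cm
Total distance = 88 cm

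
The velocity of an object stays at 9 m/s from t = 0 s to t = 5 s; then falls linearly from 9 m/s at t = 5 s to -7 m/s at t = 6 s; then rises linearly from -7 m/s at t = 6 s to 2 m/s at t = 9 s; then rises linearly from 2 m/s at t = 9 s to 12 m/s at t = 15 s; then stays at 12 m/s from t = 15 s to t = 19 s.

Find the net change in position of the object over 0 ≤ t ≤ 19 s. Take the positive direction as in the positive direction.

Net displacement equals the area under the velocity-time graph (areas below the axis count negative).
0–5 s: 9 × 5 = 45 m
5–6 s: ½(9 + -7)(1) = 1 m
6–9 s: ½(-7 + 2)(3) = -7.5 m
9–15 s: ½(2 + 12)(6) = 42 m
15–19 s: 12 × 4 = 48 m
Net displacement = 128.5 m

128.5 m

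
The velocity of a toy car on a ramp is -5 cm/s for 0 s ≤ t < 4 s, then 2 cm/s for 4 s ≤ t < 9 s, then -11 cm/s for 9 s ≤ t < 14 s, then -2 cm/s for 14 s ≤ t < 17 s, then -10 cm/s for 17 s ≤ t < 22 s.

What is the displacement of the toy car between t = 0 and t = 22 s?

-121 cm

Net displacement equals the area under the velocity-time graph (areas below the axis count negative).
0–4 s: -5 × 4 = -20 cm
4–9 s: 2 × 5 = 10 cm
9–14 s: -11 × 5 = -55 cm
14–17 s: -2 × 3 = -6 cm
17–22 s: -10 × 5 = -50 cm
Net displacement = -121 cm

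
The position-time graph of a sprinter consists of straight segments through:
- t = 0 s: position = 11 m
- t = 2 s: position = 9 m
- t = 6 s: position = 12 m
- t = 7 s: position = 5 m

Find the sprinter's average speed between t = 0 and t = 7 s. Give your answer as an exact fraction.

12/7 m/s

Average speed = (total path length)/(elapsed time); on a piecewise-linear x-t graph the path length is Σ|Δx|.
0–2 s: |Δx| = |9 − 11| = 2 m
2–6 s: |Δx| = |12 − 9| = 3 m
6–7 s: |Δx| = |5 − 12| = 7 m
Total path = 12 m; average speed = 12/7 = 12/7 m/s.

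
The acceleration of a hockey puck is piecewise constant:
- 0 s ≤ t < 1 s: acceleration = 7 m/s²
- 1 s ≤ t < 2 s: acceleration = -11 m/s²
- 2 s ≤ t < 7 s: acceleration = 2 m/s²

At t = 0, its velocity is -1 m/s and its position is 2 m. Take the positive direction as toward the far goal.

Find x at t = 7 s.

5 m

On each constant-a segment, Δv = aΔt and Δx = v₀Δt + ½aΔt²; chain segment to segment.
0–1 s: v starts -1 m/s; Δx = -1·1 + ½·7·1² = 2.5 m; v ends 6 m/s.
1–2 s: v starts 6 m/s; Δx = 6·1 + ½·-11·1² = 0.5 m; v ends -5 m/s.
2–7 s: v starts -5 m/s; Δx = -5·5 + ½·2·5² = 0 m; v ends 5 m/s.
x(7) = 2 + Σ Δx = 5 m.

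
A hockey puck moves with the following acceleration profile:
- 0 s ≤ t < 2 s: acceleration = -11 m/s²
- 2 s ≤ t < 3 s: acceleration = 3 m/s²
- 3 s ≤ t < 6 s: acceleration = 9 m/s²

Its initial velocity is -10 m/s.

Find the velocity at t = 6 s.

-2 m/s

Δv equals the area under the a-t graph; then v = v₀ + Δv.
0–2 s: -11 × 2 = -22 m/s
2–3 s: 3 × 1 = 3 m/s
3–6 s: 9 × 3 = 27 m/s
Δv = 8 m/s, so v(6) = -10 + (8) = -2 m/s.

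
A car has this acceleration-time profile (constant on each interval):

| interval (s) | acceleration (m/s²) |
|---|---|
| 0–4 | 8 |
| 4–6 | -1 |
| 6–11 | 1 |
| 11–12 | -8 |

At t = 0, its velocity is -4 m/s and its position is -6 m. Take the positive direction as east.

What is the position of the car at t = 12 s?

On each constant-a segment, Δv = aΔt and Δx = v₀Δt + ½aΔt²; chain segment to segment.
0–4 s: v starts -4 m/s; Δx = -4·4 + ½·8·4² = 48 m; v ends 28 m/s.
4–6 s: v starts 28 m/s; Δx = 28·2 + ½·-1·2² = 54 m; v ends 26 m/s.
6–11 s: v starts 26 m/s; Δx = 26·5 + ½·1·5² = 142.5 m; v ends 31 m/s.
11–12 s: v starts 31 m/s; Δx = 31·1 + ½·-8·1² = 27 m; v ends 23 m/s.
x(12) = -6 + Σ Δx = 265.5 m.

265.5 m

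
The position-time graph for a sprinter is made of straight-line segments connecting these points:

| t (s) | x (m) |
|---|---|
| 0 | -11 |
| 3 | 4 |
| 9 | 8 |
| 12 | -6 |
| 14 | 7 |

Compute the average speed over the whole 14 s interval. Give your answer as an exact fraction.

23/7 m/s

Average speed = (total path length)/(elapsed time); on a piecewise-linear x-t graph the path length is Σ|Δx|.
0–3 s: |Δx| = |4 − -11| = 15 m
3–9 s: |Δx| = |8 − 4| = 4 m
9–12 s: |Δx| = |-6 − 8| = 14 m
12–14 s: |Δx| = |7 − -6| = 13 m
Total path = 46 m; average speed = 46/14 = 23/7 m/s.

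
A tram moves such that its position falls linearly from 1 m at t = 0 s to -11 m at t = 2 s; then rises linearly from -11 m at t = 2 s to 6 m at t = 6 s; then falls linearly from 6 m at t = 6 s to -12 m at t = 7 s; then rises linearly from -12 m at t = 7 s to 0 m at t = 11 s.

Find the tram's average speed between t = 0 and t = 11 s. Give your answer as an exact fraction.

59/11 m/s

Average speed = (total path length)/(elapsed time); on a piecewise-linear x-t graph the path length is Σ|Δx|.
0–2 s: |Δx| = |-11 − 1| = 12 m
2–6 s: |Δx| = |6 − -11| = 17 m
6–7 s: |Δx| = |-12 − 6| = 18 m
7–11 s: |Δx| = |0 − -12| = 12 m
Total path = 59 m; average speed = 59/11 = 59/11 m/s.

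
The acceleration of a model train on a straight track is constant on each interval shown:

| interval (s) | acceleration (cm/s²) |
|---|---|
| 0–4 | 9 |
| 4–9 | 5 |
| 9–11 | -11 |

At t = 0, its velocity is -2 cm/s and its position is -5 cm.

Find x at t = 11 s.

On each constant-a segment, Δv = aΔt and Δx = v₀Δt + ½aΔt²; chain segment to segment.
0–4 s: v starts -2 cm/s; Δx = -2·4 + ½·9·4² = 64 cm; v ends 34 cm/s.
4–9 s: v starts 34 cm/s; Δx = 34·5 + ½·5·5² = 232.5 cm; v ends 59 cm/s.
9–11 s: v starts 59 cm/s; Δx = 59·2 + ½·-11·2² = 96 cm; v ends 37 cm/s.
x(11) = -5 + Σ Δx = 387.5 cm.

387.5 cm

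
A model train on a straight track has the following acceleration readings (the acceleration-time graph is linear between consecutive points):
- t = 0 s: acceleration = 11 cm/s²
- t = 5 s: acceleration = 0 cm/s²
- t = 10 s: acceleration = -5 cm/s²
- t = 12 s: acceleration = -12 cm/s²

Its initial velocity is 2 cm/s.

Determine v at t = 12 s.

0 cm/s

Δv equals the area under the a-t graph; then v = v₀ + Δv.
0–5 s: ½(11 + 0)(5) = 27.5 cm/s
5–10 s: ½(0 + -5)(5) = -12.5 cm/s
10–12 s: ½(-5 + -12)(2) = -17 cm/s
Δv = -2 cm/s, so v(12) = 2 + (-2) = 0 cm/s.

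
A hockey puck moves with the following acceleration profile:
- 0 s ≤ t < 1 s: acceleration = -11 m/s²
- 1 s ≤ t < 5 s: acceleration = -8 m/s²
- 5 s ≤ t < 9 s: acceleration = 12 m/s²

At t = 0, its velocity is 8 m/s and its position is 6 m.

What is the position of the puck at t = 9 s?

On each constant-a segment, Δv = aΔt and Δx = v₀Δt + ½aΔt²; chain segment to segment.
0–1 s: v starts 8 m/s; Δx = 8·1 + ½·-11·1² = 2.5 m; v ends -3 m/s.
1–5 s: v starts -3 m/s; Δx = -3·4 + ½·-8·4² = -76 m; v ends -35 m/s.
5–9 s: v starts -35 m/s; Δx = -35·4 + ½·12·4² = -44 m; v ends 13 m/s.
x(9) = 6 + Σ Δx = -111.5 m.

-111.5 m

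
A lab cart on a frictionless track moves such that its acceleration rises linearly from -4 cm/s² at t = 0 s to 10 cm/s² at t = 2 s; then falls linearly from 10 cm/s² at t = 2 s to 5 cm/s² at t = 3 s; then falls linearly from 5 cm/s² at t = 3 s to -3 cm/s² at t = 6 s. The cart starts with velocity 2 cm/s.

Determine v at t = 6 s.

Δv equals the area under the a-t graph; then v = v₀ + Δv.
0–2 s: ½(-4 + 10)(2) = 6 cm/s
2–3 s: ½(10 + 5)(1) = 7.5 cm/s
3–6 s: ½(5 + -3)(3) = 3 cm/s
Δv = 16.5 cm/s, so v(6) = 2 + (16.5) = 18.5 cm/s.

18.5 cm/s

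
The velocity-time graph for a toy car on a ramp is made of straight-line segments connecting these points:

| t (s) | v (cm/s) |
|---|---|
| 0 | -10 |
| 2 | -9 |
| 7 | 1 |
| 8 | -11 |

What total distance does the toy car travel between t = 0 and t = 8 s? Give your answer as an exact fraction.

Distance (not displacement) is the total path length: add the absolute areas under v-t.
0–2 s: |½(-10 + -9)(2)| = 19 cm
2–7 s: v = 0 at t = 6.5 s; triangle areas 20.25 + 0.25 = 20.5 cm
7–8 s: v = 0 at t = 85/12 s; triangle areas 1/24 + 121/24 = 61/12 cm
Total distance = 535/12 cm

535/12 cm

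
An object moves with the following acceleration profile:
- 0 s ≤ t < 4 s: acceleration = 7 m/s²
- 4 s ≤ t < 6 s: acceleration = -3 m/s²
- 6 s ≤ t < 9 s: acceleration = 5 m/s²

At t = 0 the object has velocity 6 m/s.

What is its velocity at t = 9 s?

Δv equals the area under the a-t graph; then v = v₀ + Δv.
0–4 s: 7 × 4 = 28 m/s
4–6 s: -3 × 2 = -6 m/s
6–9 s: 5 × 3 = 15 m/s
Δv = 37 m/s, so v(9) = 6 + (37) = 43 m/s.

43 m/s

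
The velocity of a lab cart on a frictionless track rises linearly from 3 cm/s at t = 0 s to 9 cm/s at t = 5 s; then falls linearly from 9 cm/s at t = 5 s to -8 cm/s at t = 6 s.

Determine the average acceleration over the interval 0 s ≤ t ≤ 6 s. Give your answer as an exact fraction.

Average acceleration = Δv/Δt = (-8 − 3)/(6 − 0) = -11/6 cm/s².

-11/6 cm/s²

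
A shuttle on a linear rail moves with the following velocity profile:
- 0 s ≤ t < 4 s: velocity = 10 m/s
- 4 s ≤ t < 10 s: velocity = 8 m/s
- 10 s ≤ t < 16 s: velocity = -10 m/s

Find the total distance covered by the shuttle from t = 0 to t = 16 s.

148 m

Distance (not displacement) is the total path length: add the absolute areas under v-t.
0–4 s: |10| × 4 = 40 m
4–10 s: |8| × 6 = 48 m
10–16 s: |-10| × 6 = 60 m
Total distance = 148 m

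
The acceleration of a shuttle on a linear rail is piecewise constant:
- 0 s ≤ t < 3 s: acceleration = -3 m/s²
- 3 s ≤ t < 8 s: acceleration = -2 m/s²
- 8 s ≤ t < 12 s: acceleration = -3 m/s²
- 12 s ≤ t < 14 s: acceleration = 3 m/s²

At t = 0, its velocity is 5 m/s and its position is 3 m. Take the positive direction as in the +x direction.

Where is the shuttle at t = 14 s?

On each constant-a segment, Δv = aΔt and Δx = v₀Δt + ½aΔt²; chain segment to segment.
0–3 s: v starts 5 m/s; Δx = 5·3 + ½·-3·3² = 1.5 m; v ends -4 m/s.
3–8 s: v starts -4 m/s; Δx = -4·5 + ½·-2·5² = -45 m; v ends -14 m/s.
8–12 s: v starts -14 m/s; Δx = -14·4 + ½·-3·4² = -80 m; v ends -26 m/s.
12–14 s: v starts -26 m/s; Δx = -26·2 + ½·3·2² = -46 m; v ends -20 m/s.
x(14) = 3 + Σ Δx = -166.5 m.

-166.5 m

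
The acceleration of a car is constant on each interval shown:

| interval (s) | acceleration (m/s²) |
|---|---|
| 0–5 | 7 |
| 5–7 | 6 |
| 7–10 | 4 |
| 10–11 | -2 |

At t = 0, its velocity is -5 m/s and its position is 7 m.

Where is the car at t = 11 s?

On each constant-a segment, Δv = aΔt and Δx = v₀Δt + ½aΔt²; chain segment to segment.
0–5 s: v starts -5 m/s; Δx = -5·5 + ½·7·5² = 62.5 m; v ends 30 m/s.
5–7 s: v starts 30 m/s; Δx = 30·2 + ½·6·2² = 72 m; v ends 42 m/s.
7–10 s: v starts 42 m/s; Δx = 42·3 + ½·4·3² = 144 m; v ends 54 m/s.
10–11 s: v starts 54 m/s; Δx = 54·1 + ½·-2·1² = 53 m; v ends 52 m/s.
x(11) = 7 + Σ Δx = 338.5 m.

338.5 m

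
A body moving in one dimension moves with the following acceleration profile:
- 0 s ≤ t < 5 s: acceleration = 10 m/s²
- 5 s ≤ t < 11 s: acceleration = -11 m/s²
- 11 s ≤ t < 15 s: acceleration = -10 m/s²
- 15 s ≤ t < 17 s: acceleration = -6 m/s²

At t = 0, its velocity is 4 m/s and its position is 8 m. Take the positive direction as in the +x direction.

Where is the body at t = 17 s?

35 m

On each constant-a segment, Δv = aΔt and Δx = v₀Δt + ½aΔt²; chain segment to segment.
0–5 s: v starts 4 m/s; Δx = 4·5 + ½·10·5² = 145 m; v ends 54 m/s.
5–11 s: v starts 54 m/s; Δx = 54·6 + ½·-11·6² = 126 m; v ends -12 m/s.
11–15 s: v starts -12 m/s; Δx = -12·4 + ½·-10·4² = -128 m; v ends -52 m/s.
15–17 s: v starts -52 m/s; Δx = -52·2 + ½·-6·2² = -116 m; v ends -64 m/s.
x(17) = 8 + Σ Δx = 35 m.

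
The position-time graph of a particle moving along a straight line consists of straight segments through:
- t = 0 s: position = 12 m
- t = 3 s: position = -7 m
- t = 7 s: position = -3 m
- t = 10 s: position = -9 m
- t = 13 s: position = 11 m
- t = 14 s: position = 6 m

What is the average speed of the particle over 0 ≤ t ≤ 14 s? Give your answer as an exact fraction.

27/7 m/s

Average speed = (total path length)/(elapsed time); on a piecewise-linear x-t graph the path length is Σ|Δx|.
0–3 s: |Δx| = |-7 − 12| = 19 m
3–7 s: |Δx| = |-3 − -7| = 4 m
7–10 s: |Δx| = |-9 − -3| = 6 m
10–13 s: |Δx| = |11 − -9| = 20 m
13–14 s: |Δx| = |6 − 11| = 5 m
Total path = 54 m; average speed = 54/14 = 27/7 m/s.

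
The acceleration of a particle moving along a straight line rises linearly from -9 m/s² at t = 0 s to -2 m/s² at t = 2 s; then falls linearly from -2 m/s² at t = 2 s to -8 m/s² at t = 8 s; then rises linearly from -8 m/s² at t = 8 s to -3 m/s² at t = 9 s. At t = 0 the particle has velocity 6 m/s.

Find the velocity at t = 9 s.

Δv equals the area under the a-t graph; then v = v₀ + Δv.
0–2 s: ½(-9 + -2)(2) = -11 m/s
2–8 s: ½(-2 + -8)(6) = -30 m/s
8–9 s: ½(-8 + -3)(1) = -5.5 m/s
Δv = -46.5 m/s, so v(9) = 6 + (-46.5) = -40.5 m/s.

-40.5 m/s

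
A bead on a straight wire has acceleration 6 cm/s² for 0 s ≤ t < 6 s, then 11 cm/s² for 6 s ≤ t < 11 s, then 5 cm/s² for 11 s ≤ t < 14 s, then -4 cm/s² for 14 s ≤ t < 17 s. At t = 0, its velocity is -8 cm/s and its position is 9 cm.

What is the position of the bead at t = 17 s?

894 cm

On each constant-a segment, Δv = aΔt and Δx = v₀Δt + ½aΔt²; chain segment to segment.
0–6 s: v starts -8 cm/s; Δx = -8·6 + ½·6·6² = 60 cm; v ends 28 cm/s.
6–11 s: v starts 28 cm/s; Δx = 28·5 + ½·11·5² = 277.5 cm; v ends 83 cm/s.
11–14 s: v starts 83 cm/s; Δx = 83·3 + ½·5·3² = 271.5 cm; v ends 98 cm/s.
14–17 s: v starts 98 cm/s; Δx = 98·3 + ½·-4·3² = 276 cm; v ends 86 cm/s.
x(17) = 9 + Σ Δx = 894 cm.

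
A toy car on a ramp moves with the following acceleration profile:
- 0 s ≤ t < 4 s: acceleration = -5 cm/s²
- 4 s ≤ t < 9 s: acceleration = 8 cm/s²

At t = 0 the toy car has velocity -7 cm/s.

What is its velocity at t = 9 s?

Δv equals the area under the a-t graph; then v = v₀ + Δv.
0–4 s: -5 × 4 = -20 cm/s
4–9 s: 8 × 5 = 40 cm/s
Δv = 20 cm/s, so v(9) = -7 + (20) = 13 cm/s.

13 cm/s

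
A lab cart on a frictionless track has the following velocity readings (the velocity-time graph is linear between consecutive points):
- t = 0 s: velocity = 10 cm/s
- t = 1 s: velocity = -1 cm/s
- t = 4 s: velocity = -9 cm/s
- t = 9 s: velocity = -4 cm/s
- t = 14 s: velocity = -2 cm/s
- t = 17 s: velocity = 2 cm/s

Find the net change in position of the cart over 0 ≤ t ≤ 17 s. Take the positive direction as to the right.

Displacement is the signed area under the v-t curve.
0–1 s: ½(10 + -1)(1) = 4.5 cm
1–4 s: ½(-1 + -9)(3) = -15 cm
4–9 s: ½(-9 + -4)(5) = -32.5 cm
9–14 s: ½(-4 + -2)(5) = -15 cm
14–17 s: ½(-2 + 2)(3) = 0 cm
Net displacement = -58 cm

-58 cm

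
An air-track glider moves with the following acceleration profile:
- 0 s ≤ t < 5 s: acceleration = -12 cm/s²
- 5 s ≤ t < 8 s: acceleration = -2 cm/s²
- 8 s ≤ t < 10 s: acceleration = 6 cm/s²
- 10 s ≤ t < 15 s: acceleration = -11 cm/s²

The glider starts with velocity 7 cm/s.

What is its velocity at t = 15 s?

-102 cm/s

Δv equals the area under the a-t graph; then v = v₀ + Δv.
0–5 s: -12 × 5 = -60 cm/s
5–8 s: -2 × 3 = -6 cm/s
8–10 s: 6 × 2 = 12 cm/s
10–15 s: -11 × 5 = -55 cm/s
Δv = -109 cm/s, so v(15) = 7 + (-109) = -102 cm/s.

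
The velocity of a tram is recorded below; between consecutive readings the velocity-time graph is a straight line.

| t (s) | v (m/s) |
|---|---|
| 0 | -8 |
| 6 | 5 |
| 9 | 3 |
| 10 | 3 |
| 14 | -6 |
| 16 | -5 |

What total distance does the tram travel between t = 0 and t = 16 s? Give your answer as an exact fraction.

Distance (not displacement) is the total path length: add the absolute areas under v-t.
0–6 s: v = 0 at t = 48/13 s; triangle areas 192/13 + 75/13 = 267/13 m
6–9 s: |½(5 + 3)(3)| = 12 m
9–10 s: |3| × 1 = 3 m
10–14 s: v = 0 at t = 34/3 s; triangle areas 2 + 8 = 10 m
14–16 s: |½(-6 + -5)(2)| = 11 m
Total distance = 735/13 m

735/13 m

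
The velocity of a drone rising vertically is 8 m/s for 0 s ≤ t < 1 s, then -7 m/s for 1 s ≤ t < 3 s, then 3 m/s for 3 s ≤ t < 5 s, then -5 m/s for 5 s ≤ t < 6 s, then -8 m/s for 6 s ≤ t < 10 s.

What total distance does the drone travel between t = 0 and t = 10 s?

Distance (not displacement) is the total path length: add the absolute areas under v-t.
0–1 s: |8| × 1 = 8 m
1–3 s: |-7| × 2 = 14 m
3–5 s: |3| × 2 = 6 m
5–6 s: |-5| × 1 = 5 m
6–10 s: |-8| × 4 = 32 m
Total distance = 65 m

65 m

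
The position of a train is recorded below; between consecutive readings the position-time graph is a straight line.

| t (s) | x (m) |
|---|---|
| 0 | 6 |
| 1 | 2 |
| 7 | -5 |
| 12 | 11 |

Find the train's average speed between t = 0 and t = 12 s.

2.25 m/s

Average speed = (total path length)/(elapsed time); on a piecewise-linear x-t graph the path length is Σ|Δx|.
0–1 s: |Δx| = |2 − 6| = 4 m
1–7 s: |Δx| = |-5 − 2| = 7 m
7–12 s: |Δx| = |11 − -5| = 16 m
Total path = 27 m; average speed = 27/12 = 2.25 m/s.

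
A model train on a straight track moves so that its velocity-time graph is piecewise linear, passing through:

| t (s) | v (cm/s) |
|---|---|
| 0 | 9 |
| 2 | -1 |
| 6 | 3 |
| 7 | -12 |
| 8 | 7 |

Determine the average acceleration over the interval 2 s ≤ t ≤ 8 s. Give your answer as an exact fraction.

Average acceleration = Δv/Δt = (7 − -1)/(8 − 2) = 4/3 cm/s².

4/3 cm/s²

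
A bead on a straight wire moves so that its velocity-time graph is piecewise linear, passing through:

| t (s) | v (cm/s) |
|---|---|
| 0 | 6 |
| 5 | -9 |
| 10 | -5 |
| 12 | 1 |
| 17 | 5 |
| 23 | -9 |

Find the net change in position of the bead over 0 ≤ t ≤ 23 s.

Net displacement equals the area under the velocity-time graph (areas below the axis count negative).
0–5 s: ½(6 + -9)(5) = -7.5 cm
5–10 s: ½(-9 + -5)(5) = -35 cm
10–12 s: ½(-5 + 1)(2) = -4 cm
12–17 s: ½(1 + 5)(5) = 15 cm
17–23 s: ½(5 + -9)(6) = -12 cm
Net displacement = -43.5 cm

-43.5 cm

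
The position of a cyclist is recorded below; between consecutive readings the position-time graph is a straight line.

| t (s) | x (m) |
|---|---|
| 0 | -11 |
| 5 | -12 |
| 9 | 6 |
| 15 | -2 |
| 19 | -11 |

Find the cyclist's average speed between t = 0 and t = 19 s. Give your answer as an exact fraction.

Average speed = (total path length)/(elapsed time); on a piecewise-linear x-t graph the path length is Σ|Δx|.
0–5 s: |Δx| = |-12 − -11| = 1 m
5–9 s: |Δx| = |6 − -12| = 18 m
9–15 s: |Δx| = |-2 − 6| = 8 m
15–19 s: |Δx| = |-11 − -2| = 9 m
Total path = 36 m; average speed = 36/19 = 36/19 m/s.

36/19 m/s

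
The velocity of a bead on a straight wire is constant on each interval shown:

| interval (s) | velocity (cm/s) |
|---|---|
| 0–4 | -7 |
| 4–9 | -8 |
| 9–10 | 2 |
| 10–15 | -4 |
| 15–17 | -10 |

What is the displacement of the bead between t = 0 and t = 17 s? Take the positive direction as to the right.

Net displacement equals the area under the velocity-time graph (areas below the axis count negative).
0–4 s: -7 × 4 = -28 cm
4–9 s: -8 × 5 = -40 cm
9–10 s: 2 × 1 = 2 cm
10–15 s: -4 × 5 = -20 cm
15–17 s: -10 × 2 = -20 cm
Net displacement = -106 cm

-106 cm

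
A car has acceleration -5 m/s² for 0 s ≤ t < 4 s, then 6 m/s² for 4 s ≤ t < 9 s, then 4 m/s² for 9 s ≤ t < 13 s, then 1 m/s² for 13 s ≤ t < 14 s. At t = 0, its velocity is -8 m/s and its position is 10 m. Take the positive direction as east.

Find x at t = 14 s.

On each constant-a segment, Δv = aΔt and Δx = v₀Δt + ½aΔt²; chain segment to segment.
0–4 s: v starts -8 m/s; Δx = -8·4 + ½·-5·4² = -72 m; v ends -28 m/s.
4–9 s: v starts -28 m/s; Δx = -28·5 + ½·6·5² = -65 m; v ends 2 m/s.
9–13 s: v starts 2 m/s; Δx = 2·4 + ½·4·4² = 40 m; v ends 18 m/s.
13–14 s: v starts 18 m/s; Δx = 18·1 + ½·1·1² = 18.5 m; v ends 19 m/s.
x(14) = 10 + Σ Δx = -68.5 m.

-68.5 m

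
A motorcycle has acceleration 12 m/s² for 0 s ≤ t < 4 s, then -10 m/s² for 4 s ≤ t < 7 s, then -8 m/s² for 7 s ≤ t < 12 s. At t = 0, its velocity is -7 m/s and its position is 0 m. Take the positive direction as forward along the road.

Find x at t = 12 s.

On each constant-a segment, Δv = aΔt and Δx = v₀Δt + ½aΔt²; chain segment to segment.
0–4 s: v starts -7 m/s; Δx = -7·4 + ½·12·4² = 68 m; v ends 41 m/s.
4–7 s: v starts 41 m/s; Δx = 41·3 + ½·-10·3² = 78 m; v ends 11 m/s.
7–12 s: v starts 11 m/s; Δx = 11·5 + ½·-8·5² = -45 m; v ends -29 m/s.
x(12) = 0 + Σ Δx = 101 m.

101 m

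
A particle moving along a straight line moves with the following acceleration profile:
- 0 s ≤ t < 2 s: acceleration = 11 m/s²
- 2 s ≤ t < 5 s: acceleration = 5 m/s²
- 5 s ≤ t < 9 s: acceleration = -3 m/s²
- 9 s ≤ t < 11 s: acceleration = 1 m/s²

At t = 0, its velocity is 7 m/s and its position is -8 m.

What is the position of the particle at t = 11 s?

355.5 m

On each constant-a segment, Δv = aΔt and Δx = v₀Δt + ½aΔt²; chain segment to segment.
0–2 s: v starts 7 m/s; Δx = 7·2 + ½·11·2² = 36 m; v ends 29 m/s.
2–5 s: v starts 29 m/s; Δx = 29·3 + ½·5·3² = 109.5 m; v ends 44 m/s.
5–9 s: v starts 44 m/s; Δx = 44·4 + ½·-3·4² = 152 m; v ends 32 m/s.
9–11 s: v starts 32 m/s; Δx = 32·2 + ½·1·2² = 66 m; v ends 34 m/s.
x(11) = -8 + Σ Δx = 355.5 m.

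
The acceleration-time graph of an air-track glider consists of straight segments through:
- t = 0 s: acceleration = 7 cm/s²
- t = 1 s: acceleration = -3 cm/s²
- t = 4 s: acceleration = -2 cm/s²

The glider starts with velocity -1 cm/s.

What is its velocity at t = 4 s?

-6.5 cm/s

Δv equals the area under the a-t graph; then v = v₀ + Δv.
0–1 s: ½(7 + -3)(1) = 2 cm/s
1–4 s: ½(-3 + -2)(3) = -7.5 cm/s
Δv = -5.5 cm/s, so v(4) = -1 + (-5.5) = -6.5 cm/s.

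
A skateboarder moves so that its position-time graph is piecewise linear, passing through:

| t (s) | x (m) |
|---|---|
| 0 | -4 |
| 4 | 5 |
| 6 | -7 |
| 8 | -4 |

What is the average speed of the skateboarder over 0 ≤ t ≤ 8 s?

Average speed = (total path length)/(elapsed time); on a piecewise-linear x-t graph the path length is Σ|Δx|.
0–4 s: |Δx| = |5 − -4| = 9 m
4–6 s: |Δx| = |-7 − 5| = 12 m
6–8 s: |Δx| = |-4 − -7| = 3 m
Total path = 24 m; average speed = 24/8 = 3 m/s.

3 m/s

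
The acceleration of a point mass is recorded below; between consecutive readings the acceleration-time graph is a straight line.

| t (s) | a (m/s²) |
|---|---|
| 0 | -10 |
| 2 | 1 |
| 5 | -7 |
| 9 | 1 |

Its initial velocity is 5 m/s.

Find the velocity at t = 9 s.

Δv equals the area under the a-t graph; then v = v₀ + Δv.
0–2 s: ½(-10 + 1)(2) = -9 m/s
2–5 s: ½(1 + -7)(3) = -9 m/s
5–9 s: ½(-7 + 1)(4) = -12 m/s
Δv = -30 m/s, so v(9) = 5 + (-30) = -25 m/s.

-25 m/s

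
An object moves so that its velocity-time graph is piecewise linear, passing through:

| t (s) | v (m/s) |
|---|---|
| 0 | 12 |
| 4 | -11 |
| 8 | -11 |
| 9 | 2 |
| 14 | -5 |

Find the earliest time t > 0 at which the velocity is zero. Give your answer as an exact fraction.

v changes sign on 0–4 s (from 12 to -11); the graph is linear there, so v = 0 at t = 0 + (-12)·(4 − 0)/(-11 − 12) = 48/23 s.

t = 48/23 s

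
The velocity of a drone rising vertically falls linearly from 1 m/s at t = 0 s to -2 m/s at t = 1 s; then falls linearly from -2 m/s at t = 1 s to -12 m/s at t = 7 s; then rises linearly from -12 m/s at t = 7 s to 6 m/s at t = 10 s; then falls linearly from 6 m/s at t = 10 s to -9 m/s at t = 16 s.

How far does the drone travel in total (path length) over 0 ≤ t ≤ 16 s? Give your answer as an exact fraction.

Distance (not displacement) is the total path length: add the absolute areas under v-t.
0–1 s: v = 0 at t = 1/3 s; triangle areas 1/6 + 2/3 = 5/6 m
1–7 s: |½(-2 + -12)(6)| = 42 m
7–10 s: v = 0 at t = 9 s; triangle areas 12 + 3 = 15 m
10–16 s: v = 0 at t = 12.4 s; triangle areas 7.2 + 16.2 = 23.4 m
Total distance = 2437/30 m

2437/30 m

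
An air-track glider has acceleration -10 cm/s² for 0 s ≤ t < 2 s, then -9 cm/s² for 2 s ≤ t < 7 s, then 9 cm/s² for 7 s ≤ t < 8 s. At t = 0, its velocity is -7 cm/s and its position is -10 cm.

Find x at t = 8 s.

-359 cm

On each constant-a segment, Δv = aΔt and Δx = v₀Δt + ½aΔt²; chain segment to segment.
0–2 s: v starts -7 cm/s; Δx = -7·2 + ½·-10·2² = -34 cm; v ends -27 cm/s.
2–7 s: v starts -27 cm/s; Δx = -27·5 + ½·-9·5² = -247.5 cm; v ends -72 cm/s.
7–8 s: v starts -72 cm/s; Δx = -72·1 + ½·9·1² = -67.5 cm; v ends -63 cm/s.
x(8) = -10 + Σ Δx = -359 cm.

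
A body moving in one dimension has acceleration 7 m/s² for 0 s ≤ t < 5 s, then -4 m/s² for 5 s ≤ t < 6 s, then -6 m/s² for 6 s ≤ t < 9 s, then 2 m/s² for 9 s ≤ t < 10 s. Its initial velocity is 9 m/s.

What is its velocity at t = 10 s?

Δv equals the area under the a-t graph; then v = v₀ + Δv.
0–5 s: 7 × 5 = 35 m/s
5–6 s: -4 × 1 = -4 m/s
6–9 s: -6 × 3 = -18 m/s
9–10 s: 2 × 1 = 2 m/s
Δv = 15 m/s, so v(10) = 9 + (15) = 24 m/s.

24 m/s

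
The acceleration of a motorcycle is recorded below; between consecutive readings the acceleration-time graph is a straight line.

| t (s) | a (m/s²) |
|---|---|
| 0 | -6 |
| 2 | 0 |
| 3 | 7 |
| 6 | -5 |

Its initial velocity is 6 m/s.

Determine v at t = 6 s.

6.5 m/s

Δv equals the area under the a-t graph; then v = v₀ + Δv.
0–2 s: ½(-6 + 0)(2) = -6 m/s
2–3 s: ½(0 + 7)(1) = 3.5 m/s
3–6 s: ½(7 + -5)(3) = 3 m/s
Δv = 0.5 m/s, so v(6) = 6 + (0.5) = 6.5 m/s.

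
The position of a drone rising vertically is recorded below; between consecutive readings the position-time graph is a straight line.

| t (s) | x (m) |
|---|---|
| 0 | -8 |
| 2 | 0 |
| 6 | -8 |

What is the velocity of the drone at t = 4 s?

Velocity is the slope of the x-t graph on 2–6 s: (-8 − 0)/(6 − 2) = -2 m/s.

-2 m/s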